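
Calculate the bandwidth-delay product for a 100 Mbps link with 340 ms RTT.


BDP = bandwidth * RTT
= 100 Mbps * 340 ms
= 100 * 1e6 * 340 / 1000 bits
= 34000000 bits
= 4250000 bytes
= 4150.3906 KB
BDP = 34000000 bits (4250000 bytes)


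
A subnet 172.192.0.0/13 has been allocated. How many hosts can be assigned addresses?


Host bits = 32 - 13 = 19
Total addresses = 2^19 = 524288
Usable = total - 2 (network and broadcast)
Usable hosts: 524286


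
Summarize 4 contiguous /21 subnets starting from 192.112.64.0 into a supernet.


Original prefix: /21
Number of subnets: 4 = 2^2
New prefix = 21 - 2 = 19
Supernet: 192.112.64.0/19


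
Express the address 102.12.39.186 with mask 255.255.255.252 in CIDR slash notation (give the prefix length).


Binary: 11111111.11111111.11111111.11111100
Count leading 1s
Prefix: /30


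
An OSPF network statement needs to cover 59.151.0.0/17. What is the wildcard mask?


Subnet mask: 255.255.128.0
Wildcard = 255.255.255.255 - subnet mask
255 - 255 = 0
255 - 255 = 0
255 - 128 = 127
255 - 0 = 255
Wildcard: 0.0.127.255


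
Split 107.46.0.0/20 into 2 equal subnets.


New prefix = 20 + 1 = 21
Each subnet has 2048 addresses
  107.46.0.0/21
  107.46.8.0/21
Subnets: 107.46.0.0/21, 107.46.8.0/21


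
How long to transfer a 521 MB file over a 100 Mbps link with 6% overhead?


Effective throughput = 100 * (1 - 6/100) = 94 Mbps
File size in Mb = 521 * 8 = 4168 Mb
Time = 4168 / 94
Time = 44.3404 seconds


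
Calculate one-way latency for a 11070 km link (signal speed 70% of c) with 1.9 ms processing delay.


Speed = 0.7 * 3e5 km/s = 210000 km/s
Propagation delay = 11070 / 210000 = 0.0527 s = 52.7143 ms
Processing delay = 1.9 ms
Total one-way latency = 54.6143 ms


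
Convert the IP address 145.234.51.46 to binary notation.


145 = 10010001
234 = 11101010
51 = 00110011
46 = 00101110
Binary: 10010001.11101010.00110011.00101110


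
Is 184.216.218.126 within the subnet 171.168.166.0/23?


Subnet network: 171.168.166.0
Test IP AND mask: 184.216.218.0
No, 184.216.218.126 is not in 171.168.166.0/23


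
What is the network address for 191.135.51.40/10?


IP:   10111111.10000111.00110011.00101000
Mask: 11111111.11000000.00000000.00000000
AND operation:
Net:  10111111.10000000.00000000.00000000
Network: 191.128.0.0/10


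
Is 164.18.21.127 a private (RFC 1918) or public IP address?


RFC 1918 private ranges:
  10.0.0.0/8 (10.0.0.0 - 10.255.255.255)
  172.16.0.0/12 (172.16.0.0 - 172.31.255.255)
  192.168.0.0/16 (192.168.0.0 - 192.168.255.255)
Public (not in any RFC 1918 range)


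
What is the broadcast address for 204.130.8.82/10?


Network: 204.128.0.0/10
Host bits = 22
Set all host bits to 1:
Broadcast: 204.191.255.255


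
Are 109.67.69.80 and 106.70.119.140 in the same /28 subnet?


Mask: 255.255.255.240
109.67.69.80 AND mask = 109.67.69.80
106.70.119.140 AND mask = 106.70.119.128
No, different subnets (109.67.69.80 vs 106.70.119.128)


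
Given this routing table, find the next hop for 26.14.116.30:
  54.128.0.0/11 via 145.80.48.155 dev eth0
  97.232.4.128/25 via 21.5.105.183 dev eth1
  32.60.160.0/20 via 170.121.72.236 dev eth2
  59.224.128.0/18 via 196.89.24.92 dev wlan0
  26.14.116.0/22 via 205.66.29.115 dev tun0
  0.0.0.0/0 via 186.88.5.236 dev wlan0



Longest prefix match for 26.14.116.30:
  /11 54.128.0.0: no
  /25 97.232.4.128: no
  /20 32.60.160.0: no
  /18 59.224.128.0: no
  /22 26.14.116.0: MATCH
  /0 0.0.0.0: MATCH
Selected: next-hop 205.66.29.115 via tun0 (matched /22)


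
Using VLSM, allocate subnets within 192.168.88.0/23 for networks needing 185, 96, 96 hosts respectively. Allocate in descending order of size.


185 hosts -> /24 (254 usable): 192.168.88.0/24
96 hosts -> /25 (126 usable): 192.168.89.0/25
96 hosts -> /25 (126 usable): 192.168.89.128/25
Allocation: 192.168.88.0/24 (185 hosts, 254 usable); 192.168.89.0/25 (96 hosts, 126 usable); 192.168.89.128/25 (96 hosts, 126 usable)


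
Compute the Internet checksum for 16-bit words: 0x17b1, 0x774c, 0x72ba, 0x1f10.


Sum all words (with carry folding):
+ 0x17b1 = 0x17b1
+ 0x774c = 0x8efd
+ 0x72ba = 0x01b8
+ 0x1f10 = 0x20c8
One's complement: ~0x20c8
Checksum = 0xdf37


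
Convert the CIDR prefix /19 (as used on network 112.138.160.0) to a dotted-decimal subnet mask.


/19 means 19 network bits, 13 host bits
Binary: 11111111111111111110000000000000
Mask: 255.255.224.0


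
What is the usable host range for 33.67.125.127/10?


Network: 33.64.0.0
Broadcast: 33.127.255.255
First usable = network + 1
Last usable = broadcast - 1
Range: 33.64.0.1 to 33.127.255.254


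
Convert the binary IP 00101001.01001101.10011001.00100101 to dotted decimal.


00101001 = 41
01001101 = 77
10011001 = 153
00100101 = 37
IP: 41.77.153.37


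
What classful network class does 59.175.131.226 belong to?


First octet: 59
Binary: 00111011
0xxxxxxx -> Class A (1-126)
Class A, default mask 255.0.0.0 (/8)


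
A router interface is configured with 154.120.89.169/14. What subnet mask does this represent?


/14 means 14 network bits, 18 host bits
Binary: 11111111111111000000000000000000
Mask: 255.252.0.0


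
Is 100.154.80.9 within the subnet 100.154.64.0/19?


Subnet network: 100.154.64.0
Test IP AND mask: 100.154.64.0
Yes, 100.154.80.9 is in 100.154.64.0/19


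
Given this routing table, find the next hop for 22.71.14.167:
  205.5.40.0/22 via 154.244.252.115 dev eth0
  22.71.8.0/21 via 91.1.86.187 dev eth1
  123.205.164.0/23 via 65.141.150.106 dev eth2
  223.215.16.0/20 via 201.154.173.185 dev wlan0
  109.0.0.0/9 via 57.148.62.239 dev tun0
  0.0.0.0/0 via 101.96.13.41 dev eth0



Longest prefix match for 22.71.14.167:
  /22 205.5.40.0: no
  /21 22.71.8.0: MATCH
  /23 123.205.164.0: no
  /20 223.215.16.0: no
  /9 109.0.0.0: no
  /0 0.0.0.0: MATCH
Selected: next-hop 91.1.86.187 via eth1 (matched /21)


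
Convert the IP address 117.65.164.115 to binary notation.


117 = 01110101
65 = 01000001
164 = 10100100
115 = 01110011
Binary: 01110101.01000001.10100100.01110011


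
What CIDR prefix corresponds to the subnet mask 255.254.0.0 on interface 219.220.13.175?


Binary: 11111111.11111110.00000000.00000000
Count leading 1s
Prefix: /15


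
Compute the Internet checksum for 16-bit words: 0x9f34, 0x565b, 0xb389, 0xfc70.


Sum all words (with carry folding):
+ 0x9f34 = 0x9f34
+ 0x565b = 0xf58f
+ 0xb389 = 0xa919
+ 0xfc70 = 0xa58a
One's complement: ~0xa58a
Checksum = 0x5a75


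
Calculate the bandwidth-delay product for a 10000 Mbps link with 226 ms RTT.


BDP = bandwidth * RTT
= 10000 Mbps * 226 ms
= 10000 * 1e6 * 226 / 1000 bits
= 2260000000 bits
= 282500000 bytes
= 275878.9062 KB
BDP = 2260000000 bits (282500000 bytes)


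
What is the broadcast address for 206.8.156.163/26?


Network: 206.8.156.128/26
Host bits = 6
Set all host bits to 1:
Broadcast: 206.8.156.191


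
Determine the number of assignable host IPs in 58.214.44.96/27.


Host bits = 32 - 27 = 5
Total addresses = 2^5 = 32
Usable = total - 2 (network and broadcast)
Usable hosts: 30


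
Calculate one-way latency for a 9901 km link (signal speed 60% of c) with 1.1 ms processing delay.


Speed = 0.6 * 3e5 km/s = 180000 km/s
Propagation delay = 9901 / 180000 = 0.055 s = 55.0056 ms
Processing delay = 1.1 ms
Total one-way latency = 56.1056 ms


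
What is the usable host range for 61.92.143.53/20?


Network: 61.92.128.0
Broadcast: 61.92.143.255
First usable = network + 1
Last usable = broadcast - 1
Range: 61.92.128.1 to 61.92.143.254


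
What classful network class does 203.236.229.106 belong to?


First octet: 203
Binary: 11001011
110xxxxx -> Class C (192-223)
Class C, default mask 255.255.255.0 (/24)


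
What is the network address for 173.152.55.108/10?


IP:   10101101.10011000.00110111.01101100
Mask: 11111111.11000000.00000000.00000000
AND operation:
Net:  10101101.10000000.00000000.00000000
Network: 173.128.0.0/10


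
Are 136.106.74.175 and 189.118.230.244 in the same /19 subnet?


Mask: 255.255.224.0
136.106.74.175 AND mask = 136.106.64.0
189.118.230.244 AND mask = 189.118.224.0
No, different subnets (136.106.64.0 vs 189.118.224.0)


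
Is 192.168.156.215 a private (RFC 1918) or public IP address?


RFC 1918 private ranges:
  10.0.0.0/8 (10.0.0.0 - 10.255.255.255)
  172.16.0.0/12 (172.16.0.0 - 172.31.255.255)
  192.168.0.0/16 (192.168.0.0 - 192.168.255.255)
Private (in 192.168.0.0/16)


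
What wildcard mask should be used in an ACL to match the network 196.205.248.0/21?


Subnet mask: 255.255.248.0
Wildcard = 255.255.255.255 - subnet mask
255 - 255 = 0
255 - 255 = 0
255 - 248 = 7
255 - 0 = 255
Wildcard: 0.0.7.255


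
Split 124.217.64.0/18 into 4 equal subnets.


New prefix = 18 + 2 = 20
Each subnet has 4096 addresses
  124.217.64.0/20
  124.217.80.0/20
  124.217.96.0/20
  124.217.112.0/20
Subnets: 124.217.64.0/20, 124.217.80.0/20, 124.217.96.0/20, 124.217.112.0/20


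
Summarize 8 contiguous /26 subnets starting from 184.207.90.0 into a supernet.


Original prefix: /26
Number of subnets: 8 = 2^3
New prefix = 26 - 3 = 23
Supernet: 184.207.90.0/23


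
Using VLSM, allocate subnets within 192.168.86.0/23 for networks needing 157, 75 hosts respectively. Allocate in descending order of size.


157 hosts -> /24 (254 usable): 192.168.86.0/24
75 hosts -> /25 (126 usable): 192.168.87.0/25
Allocation: 192.168.86.0/24 (157 hosts, 254 usable); 192.168.87.0/25 (75 hosts, 126 usable)


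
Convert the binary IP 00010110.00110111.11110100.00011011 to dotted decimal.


00010110 = 22
00110111 = 55
11110100 = 244
00011011 = 27
IP: 22.55.244.27


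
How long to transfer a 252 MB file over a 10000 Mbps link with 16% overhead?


Effective throughput = 10000 * (1 - 16/100) = 8400 Mbps
File size in Mb = 252 * 8 = 2016 Mb
Time = 2016 / 8400
Time = 0.24 seconds


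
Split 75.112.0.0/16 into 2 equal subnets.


New prefix = 16 + 1 = 17
Each subnet has 32768 addresses
  75.112.0.0/17
  75.112.128.0/17
Subnets: 75.112.0.0/17, 75.112.128.0/17


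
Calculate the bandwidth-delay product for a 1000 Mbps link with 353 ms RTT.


BDP = bandwidth * RTT
= 1000 Mbps * 353 ms
= 1000 * 1e6 * 353 / 1000 bits
= 353000000 bits
= 44125000 bytes
= 43090.8203 KB
BDP = 353000000 bits (44125000 bytes)


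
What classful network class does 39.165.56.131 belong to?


First octet: 39
Binary: 00100111
0xxxxxxx -> Class A (1-126)
Class A, default mask 255.0.0.0 (/8)


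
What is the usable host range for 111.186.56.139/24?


Network: 111.186.56.0
Broadcast: 111.186.56.255
First usable = network + 1
Last usable = broadcast - 1
Range: 111.186.56.1 to 111.186.56.254


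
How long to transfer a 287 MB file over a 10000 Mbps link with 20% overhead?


Effective throughput = 10000 * (1 - 20/100) = 8000 Mbps
File size in Mb = 287 * 8 = 2296 Mb
Time = 2296 / 8000
Time = 0.287 seconds


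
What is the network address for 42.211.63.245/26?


IP:   00101010.11010011.00111111.11110101
Mask: 11111111.11111111.11111111.11000000
AND operation:
Net:  00101010.11010011.00111111.11000000
Network: 42.211.63.192/26


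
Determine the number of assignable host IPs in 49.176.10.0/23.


Host bits = 32 - 23 = 9
Total addresses = 2^9 = 512
Usable = total - 2 (network and broadcast)
Usable hosts: 510


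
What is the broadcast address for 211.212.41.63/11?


Network: 211.192.0.0/11
Host bits = 21
Set all host bits to 1:
Broadcast: 211.223.255.255


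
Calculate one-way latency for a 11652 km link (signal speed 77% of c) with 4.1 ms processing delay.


Speed = 0.77 * 3e5 km/s = 231000 km/s
Propagation delay = 11652 / 231000 = 0.0504 s = 50.4416 ms
Processing delay = 4.1 ms
Total one-way latency = 54.5416 ms


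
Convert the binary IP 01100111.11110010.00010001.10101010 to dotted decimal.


01100111 = 103
11110010 = 242
00010001 = 17
10101010 = 170
IP: 103.242.17.170


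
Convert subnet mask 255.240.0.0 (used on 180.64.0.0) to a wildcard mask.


Subnet mask: 255.240.0.0
Wildcard = 255.255.255.255 - subnet mask
255 - 255 = 0
255 - 240 = 15
255 - 0 = 255
255 - 0 = 255
Wildcard: 0.15.255.255


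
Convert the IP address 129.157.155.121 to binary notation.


129 = 10000001
157 = 10011101
155 = 10011011
121 = 01111001
Binary: 10000001.10011101.10011011.01111001


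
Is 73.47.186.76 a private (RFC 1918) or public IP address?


RFC 1918 private ranges:
  10.0.0.0/8 (10.0.0.0 - 10.255.255.255)
  172.16.0.0/12 (172.16.0.0 - 172.31.255.255)
  192.168.0.0/16 (192.168.0.0 - 192.168.255.255)
Public (not in any RFC 1918 range)


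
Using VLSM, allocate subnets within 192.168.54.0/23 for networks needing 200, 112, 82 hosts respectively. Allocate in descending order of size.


200 hosts -> /24 (254 usable): 192.168.54.0/24
112 hosts -> /25 (126 usable): 192.168.55.0/25
82 hosts -> /25 (126 usable): 192.168.55.128/25
Allocation: 192.168.54.0/24 (200 hosts, 254 usable); 192.168.55.0/25 (112 hosts, 126 usable); 192.168.55.128/25 (82 hosts, 126 usable)


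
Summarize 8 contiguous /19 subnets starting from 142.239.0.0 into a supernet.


Original prefix: /19
Number of subnets: 8 = 2^3
New prefix = 19 - 3 = 16
Supernet: 142.239.0.0/16


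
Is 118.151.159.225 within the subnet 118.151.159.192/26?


Subnet network: 118.151.159.192
Test IP AND mask: 118.151.159.192
Yes, 118.151.159.225 is in 118.151.159.192/26


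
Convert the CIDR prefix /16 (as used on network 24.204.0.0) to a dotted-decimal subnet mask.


/16 means 16 network bits, 16 host bits
Binary: 11111111111111110000000000000000
Mask: 255.255.0.0


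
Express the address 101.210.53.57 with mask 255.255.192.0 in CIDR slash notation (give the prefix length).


Binary: 11111111.11111111.11000000.00000000
Count leading 1s
Prefix: /18


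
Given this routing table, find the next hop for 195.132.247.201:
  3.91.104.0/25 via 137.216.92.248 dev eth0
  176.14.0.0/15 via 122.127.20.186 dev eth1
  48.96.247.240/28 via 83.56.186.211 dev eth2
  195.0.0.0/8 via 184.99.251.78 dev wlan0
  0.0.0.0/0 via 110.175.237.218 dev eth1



Longest prefix match for 195.132.247.201:
  /25 3.91.104.0: no
  /15 176.14.0.0: no
  /28 48.96.247.240: no
  /8 195.0.0.0: MATCH
  /0 0.0.0.0: MATCH
Selected: next-hop 184.99.251.78 via wlan0 (matched /8)


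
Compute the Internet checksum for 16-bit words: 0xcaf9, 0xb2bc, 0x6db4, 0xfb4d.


Sum all words (with carry folding):
+ 0xcaf9 = 0xcaf9
+ 0xb2bc = 0x7db6
+ 0x6db4 = 0xeb6a
+ 0xfb4d = 0xe6b8
One's complement: ~0xe6b8
Checksum = 0x1947


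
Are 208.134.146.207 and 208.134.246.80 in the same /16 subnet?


Mask: 255.255.0.0
208.134.146.207 AND mask = 208.134.0.0
208.134.246.80 AND mask = 208.134.0.0
Yes, same subnet (208.134.0.0)


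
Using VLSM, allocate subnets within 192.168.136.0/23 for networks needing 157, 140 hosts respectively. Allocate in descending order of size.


157 hosts -> /24 (254 usable): 192.168.136.0/24
140 hosts -> /24 (254 usable): 192.168.137.0/24
Allocation: 192.168.136.0/24 (157 hosts, 254 usable); 192.168.137.0/24 (140 hosts, 254 usable)


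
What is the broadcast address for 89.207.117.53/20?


Network: 89.207.112.0/20
Host bits = 12
Set all host bits to 1:
Broadcast: 89.207.127.255


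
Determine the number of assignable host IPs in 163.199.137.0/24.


Host bits = 32 - 24 = 8
Total addresses = 2^8 = 256
Usable = total - 2 (network and broadcast)
Usable hosts: 254


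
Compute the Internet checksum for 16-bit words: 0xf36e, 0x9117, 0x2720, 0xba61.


Sum all words (with carry folding):
+ 0xf36e = 0xf36e
+ 0x9117 = 0x8486
+ 0x2720 = 0xaba6
+ 0xba61 = 0x6608
One's complement: ~0x6608
Checksum = 0x99f7


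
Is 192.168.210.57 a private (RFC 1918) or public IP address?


RFC 1918 private ranges:
  10.0.0.0/8 (10.0.0.0 - 10.255.255.255)
  172.16.0.0/12 (172.16.0.0 - 172.31.255.255)
  192.168.0.0/16 (192.168.0.0 - 192.168.255.255)
Private (in 192.168.0.0/16)


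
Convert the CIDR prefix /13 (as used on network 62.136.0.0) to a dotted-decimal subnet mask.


/13 means 13 network bits, 19 host bits
Binary: 11111111111110000000000000000000
Mask: 255.248.0.0


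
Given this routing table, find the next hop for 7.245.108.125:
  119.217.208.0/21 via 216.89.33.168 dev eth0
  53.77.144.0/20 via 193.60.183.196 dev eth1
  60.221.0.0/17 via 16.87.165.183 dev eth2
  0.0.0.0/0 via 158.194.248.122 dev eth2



Longest prefix match for 7.245.108.125:
  /21 119.217.208.0: no
  /20 53.77.144.0: no
  /17 60.221.0.0: no
  /0 0.0.0.0: MATCH
Selected: next-hop 158.194.248.122 via eth2 (matched /0)


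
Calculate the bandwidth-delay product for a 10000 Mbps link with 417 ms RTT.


BDP = bandwidth * RTT
= 10000 Mbps * 417 ms
= 10000 * 1e6 * 417 / 1000 bits
= 4170000000 bits
= 521250000 bytes
= 509033.2031 KB
BDP = 4170000000 bits (521250000 bytes)


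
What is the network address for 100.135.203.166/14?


IP:   01100100.10000111.11001011.10100110
Mask: 11111111.11111100.00000000.00000000
AND operation:
Net:  01100100.10000100.00000000.00000000
Network: 100.132.0.0/14


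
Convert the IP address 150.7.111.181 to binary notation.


150 = 10010110
7 = 00000111
111 = 01101111
181 = 10110101
Binary: 10010110.00000111.01101111.10110101


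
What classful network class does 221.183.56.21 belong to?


First octet: 221
Binary: 11011101
110xxxxx -> Class C (192-223)
Class C, default mask 255.255.255.0 (/24)


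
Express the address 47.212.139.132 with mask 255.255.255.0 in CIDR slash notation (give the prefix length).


Binary: 11111111.11111111.11111111.00000000
Count leading 1s
Prefix: /24


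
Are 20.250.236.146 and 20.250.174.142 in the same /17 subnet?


Mask: 255.255.128.0
20.250.236.146 AND mask = 20.250.128.0
20.250.174.142 AND mask = 20.250.128.0
Yes, same subnet (20.250.128.0)


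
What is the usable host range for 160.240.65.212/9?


Network: 160.128.0.0
Broadcast: 160.255.255.255
First usable = network + 1
Last usable = broadcast - 1
Range: 160.128.0.1 to 160.255.255.254


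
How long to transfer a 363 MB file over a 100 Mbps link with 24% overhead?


Effective throughput = 100 * (1 - 24/100) = 76 Mbps
File size in Mb = 363 * 8 = 2904 Mb
Time = 2904 / 76
Time = 38.2105 seconds


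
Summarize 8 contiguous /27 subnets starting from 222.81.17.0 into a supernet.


Original prefix: /27
Number of subnets: 8 = 2^3
New prefix = 27 - 3 = 24
Supernet: 222.81.17.0/24


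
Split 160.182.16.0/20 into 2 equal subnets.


New prefix = 20 + 1 = 21
Each subnet has 2048 addresses
  160.182.16.0/21
  160.182.24.0/21
Subnets: 160.182.16.0/21, 160.182.24.0/21


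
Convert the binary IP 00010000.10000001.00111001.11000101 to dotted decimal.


00010000 = 16
10000001 = 129
00111001 = 57
11000101 = 197
IP: 16.129.57.197


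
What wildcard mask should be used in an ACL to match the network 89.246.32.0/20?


Subnet mask: 255.255.240.0
Wildcard = 255.255.255.255 - subnet mask
255 - 255 = 0
255 - 255 = 0
255 - 240 = 15
255 - 0 = 255
Wildcard: 0.0.15.255


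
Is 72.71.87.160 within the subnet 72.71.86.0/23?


Subnet network: 72.71.86.0
Test IP AND mask: 72.71.86.0
Yes, 72.71.87.160 is in 72.71.86.0/23


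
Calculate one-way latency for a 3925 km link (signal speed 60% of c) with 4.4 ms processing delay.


Speed = 0.6 * 3e5 km/s = 180000 km/s
Propagation delay = 3925 / 180000 = 0.0218 s = 21.8056 ms
Processing delay = 4.4 ms
Total one-way latency = 26.2056 ms


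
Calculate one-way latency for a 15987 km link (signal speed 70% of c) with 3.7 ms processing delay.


Speed = 0.7 * 3e5 km/s = 210000 km/s
Propagation delay = 15987 / 210000 = 0.0761 s = 76.1286 ms
Processing delay = 3.7 ms
Total one-way latency = 79.8286 ms


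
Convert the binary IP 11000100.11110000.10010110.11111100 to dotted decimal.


11000100 = 196
11110000 = 240
10010110 = 150
11111100 = 252
IP: 196.240.150.252


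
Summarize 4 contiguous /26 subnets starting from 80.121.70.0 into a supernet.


Original prefix: /26
Number of subnets: 4 = 2^2
New prefix = 26 - 2 = 24
Supernet: 80.121.70.0/24


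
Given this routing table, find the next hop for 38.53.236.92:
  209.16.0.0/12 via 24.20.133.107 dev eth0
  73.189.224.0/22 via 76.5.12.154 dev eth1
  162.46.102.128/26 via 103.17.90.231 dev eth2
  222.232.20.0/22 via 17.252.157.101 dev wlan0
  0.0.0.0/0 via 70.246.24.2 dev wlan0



Longest prefix match for 38.53.236.92:
  /12 209.16.0.0: no
  /22 73.189.224.0: no
  /26 162.46.102.128: no
  /22 222.232.20.0: no
  /0 0.0.0.0: MATCH
Selected: next-hop 70.246.24.2 via wlan0 (matched /0)


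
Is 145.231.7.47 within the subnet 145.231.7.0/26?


Subnet network: 145.231.7.0
Test IP AND mask: 145.231.7.0
Yes, 145.231.7.47 is in 145.231.7.0/26


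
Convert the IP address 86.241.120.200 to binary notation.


86 = 01010110
241 = 11110001
120 = 01111000
200 = 11001000
Binary: 01010110.11110001.01111000.11001000


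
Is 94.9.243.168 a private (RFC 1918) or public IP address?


RFC 1918 private ranges:
  10.0.0.0/8 (10.0.0.0 - 10.255.255.255)
  172.16.0.0/12 (172.16.0.0 - 172.31.255.255)
  192.168.0.0/16 (192.168.0.0 - 192.168.255.255)
Public (not in any RFC 1918 range)


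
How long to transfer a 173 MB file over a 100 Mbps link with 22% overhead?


Effective throughput = 100 * (1 - 22/100) = 78 Mbps
File size in Mb = 173 * 8 = 1384 Mb
Time = 1384 / 78
Time = 17.7436 seconds


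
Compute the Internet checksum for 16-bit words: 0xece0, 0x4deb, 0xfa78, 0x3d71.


Sum all words (with carry folding):
+ 0xece0 = 0xece0
+ 0x4deb = 0x3acc
+ 0xfa78 = 0x3545
+ 0x3d71 = 0x72b6
One's complement: ~0x72b6
Checksum = 0x8d49


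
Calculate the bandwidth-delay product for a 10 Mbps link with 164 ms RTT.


BDP = bandwidth * RTT
= 10 Mbps * 164 ms
= 10 * 1e6 * 164 / 1000 bits
= 1640000 bits
= 205000 bytes
= 200.1953 KB
BDP = 1640000 bits (205000 bytes)


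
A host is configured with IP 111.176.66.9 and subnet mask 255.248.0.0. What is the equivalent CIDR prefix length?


Binary: 11111111.11111000.00000000.00000000
Count leading 1s
Prefix: /13


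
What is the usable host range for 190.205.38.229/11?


Network: 190.192.0.0
Broadcast: 190.223.255.255
First usable = network + 1
Last usable = broadcast - 1
Range: 190.192.0.1 to 190.223.255.254


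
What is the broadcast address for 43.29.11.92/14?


Network: 43.28.0.0/14
Host bits = 18
Set all host bits to 1:
Broadcast: 43.31.255.255


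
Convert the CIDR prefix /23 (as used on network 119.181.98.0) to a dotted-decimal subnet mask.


/23 means 23 network bits, 9 host bits
Binary: 11111111111111111111111000000000
Mask: 255.255.254.0


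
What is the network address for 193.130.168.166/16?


IP:   11000001.10000010.10101000.10100110
Mask: 11111111.11111111.00000000.00000000
AND operation:
Net:  11000001.10000010.00000000.00000000
Network: 193.130.0.0/16


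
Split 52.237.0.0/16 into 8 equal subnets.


New prefix = 16 + 3 = 19
Each subnet has 8192 addresses
  52.237.0.0/19
  52.237.32.0/19
  52.237.64.0/19
  52.237.96.0/19
  52.237.128.0/19
  52.237.160.0/19
  52.237.192.0/19
  52.237.224.0/19
Subnets: 52.237.0.0/19, 52.237.32.0/19, 52.237.64.0/19, 52.237.96.0/19, 52.237.128.0/19, 52.237.160.0/19, 52.237.192.0/19, 52.237.224.0/19


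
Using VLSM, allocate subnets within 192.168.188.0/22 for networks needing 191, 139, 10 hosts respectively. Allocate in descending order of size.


191 hosts -> /24 (254 usable): 192.168.188.0/24
139 hosts -> /24 (254 usable): 192.168.189.0/24
10 hosts -> /28 (14 usable): 192.168.190.0/28
Allocation: 192.168.188.0/24 (191 hosts, 254 usable); 192.168.189.0/24 (139 hosts, 254 usable); 192.168.190.0/28 (10 hosts, 14 usable)


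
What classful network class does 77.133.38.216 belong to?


First octet: 77
Binary: 01001101
0xxxxxxx -> Class A (1-126)
Class A, default mask 255.0.0.0 (/8)


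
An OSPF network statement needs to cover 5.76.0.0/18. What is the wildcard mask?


Subnet mask: 255.255.192.0
Wildcard = 255.255.255.255 - subnet mask
255 - 255 = 0
255 - 255 = 0
255 - 192 = 63
255 - 0 = 255
Wildcard: 0.0.63.255


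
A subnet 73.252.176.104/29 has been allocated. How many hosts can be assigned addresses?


Host bits = 32 - 29 = 3
Total addresses = 2^3 = 8
Usable = total - 2 (network and broadcast)
Usable hosts: 6


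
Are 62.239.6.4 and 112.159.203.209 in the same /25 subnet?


Mask: 255.255.255.128
62.239.6.4 AND mask = 62.239.6.0
112.159.203.209 AND mask = 112.159.203.128
No, different subnets (62.239.6.0 vs 112.159.203.128)


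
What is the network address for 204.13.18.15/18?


IP:   11001100.00001101.00010010.00001111
Mask: 11111111.11111111.11000000.00000000
AND operation:
Net:  11001100.00001101.00000000.00000000
Network: 204.13.0.0/18


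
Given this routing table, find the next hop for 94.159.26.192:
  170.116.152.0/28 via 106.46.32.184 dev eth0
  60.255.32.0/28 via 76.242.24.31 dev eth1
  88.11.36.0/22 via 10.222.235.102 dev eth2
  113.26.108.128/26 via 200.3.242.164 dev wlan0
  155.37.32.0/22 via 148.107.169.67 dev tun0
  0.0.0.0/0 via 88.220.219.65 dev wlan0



Longest prefix match for 94.159.26.192:
  /28 170.116.152.0: no
  /28 60.255.32.0: no
  /22 88.11.36.0: no
  /26 113.26.108.128: no
  /22 155.37.32.0: no
  /0 0.0.0.0: MATCH
Selected: next-hop 88.220.219.65 via wlan0 (matched /0)


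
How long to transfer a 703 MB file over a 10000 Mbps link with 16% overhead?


Effective throughput = 10000 * (1 - 16/100) = 8400 Mbps
File size in Mb = 703 * 8 = 5624 Mb
Time = 5624 / 8400
Time = 0.6695 seconds


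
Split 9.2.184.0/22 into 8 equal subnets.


New prefix = 22 + 3 = 25
Each subnet has 128 addresses
  9.2.184.0/25
  9.2.184.128/25
  9.2.185.0/25
  9.2.185.128/25
  9.2.186.0/25
  9.2.186.128/25
  9.2.187.0/25
  9.2.187.128/25
Subnets: 9.2.184.0/25, 9.2.184.128/25, 9.2.185.0/25, 9.2.185.128/25, 9.2.186.0/25, 9.2.186.128/25, 9.2.187.0/25, 9.2.187.128/25


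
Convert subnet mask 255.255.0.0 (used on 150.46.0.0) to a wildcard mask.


Subnet mask: 255.255.0.0
Wildcard = 255.255.255.255 - subnet mask
255 - 255 = 0
255 - 255 = 0
255 - 0 = 255
255 - 0 = 255
Wildcard: 0.0.255.255


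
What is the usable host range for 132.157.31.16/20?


Network: 132.157.16.0
Broadcast: 132.157.31.255
First usable = network + 1
Last usable = broadcast - 1
Range: 132.157.16.1 to 132.157.31.254


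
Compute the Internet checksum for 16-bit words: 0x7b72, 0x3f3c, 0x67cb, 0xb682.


Sum all words (with carry folding):
+ 0x7b72 = 0x7b72
+ 0x3f3c = 0xbaae
+ 0x67cb = 0x227a
+ 0xb682 = 0xd8fc
One's complement: ~0xd8fc
Checksum = 0x2703


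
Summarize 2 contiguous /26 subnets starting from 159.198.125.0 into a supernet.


Original prefix: /26
Number of subnets: 2 = 2^1
New prefix = 26 - 1 = 25
Supernet: 159.198.125.0/25


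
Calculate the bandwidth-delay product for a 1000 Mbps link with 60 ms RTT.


BDP = bandwidth * RTT
= 1000 Mbps * 60 ms
= 1000 * 1e6 * 60 / 1000 bits
= 60000000 bits
= 7500000 bytes
= 7324.2188 KB
BDP = 60000000 bits (7500000 bytes)


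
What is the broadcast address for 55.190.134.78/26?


Network: 55.190.134.64/26
Host bits = 6
Set all host bits to 1:
Broadcast: 55.190.134.127


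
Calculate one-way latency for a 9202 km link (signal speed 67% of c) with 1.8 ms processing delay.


Speed = 0.67 * 3e5 km/s = 201000 km/s
Propagation delay = 9202 / 201000 = 0.0458 s = 45.7811 ms
Processing delay = 1.8 ms
Total one-way latency = 47.5811 ms


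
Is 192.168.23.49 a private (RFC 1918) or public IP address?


RFC 1918 private ranges:
  10.0.0.0/8 (10.0.0.0 - 10.255.255.255)
  172.16.0.0/12 (172.16.0.0 - 172.31.255.255)
  192.168.0.0/16 (192.168.0.0 - 192.168.255.255)
Private (in 192.168.0.0/16)


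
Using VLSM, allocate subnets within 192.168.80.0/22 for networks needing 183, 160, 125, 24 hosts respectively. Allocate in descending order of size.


183 hosts -> /24 (254 usable): 192.168.80.0/24
160 hosts -> /24 (254 usable): 192.168.81.0/24
125 hosts -> /25 (126 usable): 192.168.82.0/25
24 hosts -> /27 (30 usable): 192.168.82.128/27
Allocation: 192.168.80.0/24 (183 hosts, 254 usable); 192.168.81.0/24 (160 hosts, 254 usable); 192.168.82.0/25 (125 hosts, 126 usable); 192.168.82.128/27 (24 hosts, 30 usable)


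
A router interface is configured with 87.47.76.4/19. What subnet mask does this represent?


/19 means 19 network bits, 13 host bits
Binary: 11111111111111111110000000000000
Mask: 255.255.224.0


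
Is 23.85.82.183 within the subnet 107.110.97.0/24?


Subnet network: 107.110.97.0
Test IP AND mask: 23.85.82.0
No, 23.85.82.183 is not in 107.110.97.0/24


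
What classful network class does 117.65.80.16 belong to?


First octet: 117
Binary: 01110101
0xxxxxxx -> Class A (1-126)
Class A, default mask 255.0.0.0 (/8)


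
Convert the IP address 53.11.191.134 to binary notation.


53 = 00110101
11 = 00001011
191 = 10111111
134 = 10000110
Binary: 00110101.00001011.10111111.10000110


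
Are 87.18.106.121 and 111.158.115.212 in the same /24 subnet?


Mask: 255.255.255.0
87.18.106.121 AND mask = 87.18.106.0
111.158.115.212 AND mask = 111.158.115.0
No, different subnets (87.18.106.0 vs 111.158.115.0)


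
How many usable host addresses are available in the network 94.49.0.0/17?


Host bits = 32 - 17 = 15
Total addresses = 2^15 = 32768
Usable = total - 2 (network and broadcast)
Usable hosts: 32766


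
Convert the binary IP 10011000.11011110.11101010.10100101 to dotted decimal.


10011000 = 152
11011110 = 222
11101010 = 234
10100101 = 165
IP: 152.222.234.165


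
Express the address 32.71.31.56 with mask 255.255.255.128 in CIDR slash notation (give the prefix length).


Binary: 11111111.11111111.11111111.10000000
Count leading 1s
Prefix: /25


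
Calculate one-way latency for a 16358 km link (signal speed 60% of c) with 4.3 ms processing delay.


Speed = 0.6 * 3e5 km/s = 180000 km/s
Propagation delay = 16358 / 180000 = 0.0909 s = 90.8778 ms
Processing delay = 4.3 ms
Total one-way latency = 95.1778 ms


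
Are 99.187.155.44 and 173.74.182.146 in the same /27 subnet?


Mask: 255.255.255.224
99.187.155.44 AND mask = 99.187.155.32
173.74.182.146 AND mask = 173.74.182.128
No, different subnets (99.187.155.32 vs 173.74.182.128)


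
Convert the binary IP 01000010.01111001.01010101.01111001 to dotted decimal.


01000010 = 66
01111001 = 121
01010101 = 85
01111001 = 121
IP: 66.121.85.121


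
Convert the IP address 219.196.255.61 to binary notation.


219 = 11011011
196 = 11000100
255 = 11111111
61 = 00111101
Binary: 11011011.11000100.11111111.00111101


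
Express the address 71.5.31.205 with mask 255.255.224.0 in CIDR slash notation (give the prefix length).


Binary: 11111111.11111111.11100000.00000000
Count leading 1s
Prefix: /19


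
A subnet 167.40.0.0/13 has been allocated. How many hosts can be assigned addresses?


Host bits = 32 - 13 = 19
Total addresses = 2^19 = 524288
Usable = total - 2 (network and broadcast)
Usable hosts: 524286


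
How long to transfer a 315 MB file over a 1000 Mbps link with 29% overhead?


Effective throughput = 1000 * (1 - 29/100) = 710 Mbps
File size in Mb = 315 * 8 = 2520 Mb
Time = 2520 / 710
Time = 3.5493 seconds


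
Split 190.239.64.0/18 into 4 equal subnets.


New prefix = 18 + 2 = 20
Each subnet has 4096 addresses
  190.239.64.0/20
  190.239.80.0/20
  190.239.96.0/20
  190.239.112.0/20
Subnets: 190.239.64.0/20, 190.239.80.0/20, 190.239.96.0/20, 190.239.112.0/20


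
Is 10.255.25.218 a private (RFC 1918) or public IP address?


RFC 1918 private ranges:
  10.0.0.0/8 (10.0.0.0 - 10.255.255.255)
  172.16.0.0/12 (172.16.0.0 - 172.31.255.255)
  192.168.0.0/16 (192.168.0.0 - 192.168.255.255)
Private (in 10.0.0.0/8)


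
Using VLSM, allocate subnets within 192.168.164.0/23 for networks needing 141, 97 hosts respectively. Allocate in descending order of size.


141 hosts -> /24 (254 usable): 192.168.164.0/24
97 hosts -> /25 (126 usable): 192.168.165.0/25
Allocation: 192.168.164.0/24 (141 hosts, 254 usable); 192.168.165.0/25 (97 hosts, 126 usable)


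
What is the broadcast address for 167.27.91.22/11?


Network: 167.0.0.0/11
Host bits = 21
Set all host bits to 1:
Broadcast: 167.31.255.255


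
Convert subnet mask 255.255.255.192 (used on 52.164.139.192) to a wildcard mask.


Subnet mask: 255.255.255.192
Wildcard = 255.255.255.255 - subnet mask
255 - 255 = 0
255 - 255 = 0
255 - 255 = 0
255 - 192 = 63
Wildcard: 0.0.0.63


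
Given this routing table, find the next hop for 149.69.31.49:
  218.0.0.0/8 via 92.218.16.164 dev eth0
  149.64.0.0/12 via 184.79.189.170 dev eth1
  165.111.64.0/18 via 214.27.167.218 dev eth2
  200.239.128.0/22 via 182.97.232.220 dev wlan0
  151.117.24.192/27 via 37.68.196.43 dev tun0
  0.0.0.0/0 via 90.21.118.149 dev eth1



Longest prefix match for 149.69.31.49:
  /8 218.0.0.0: no
  /12 149.64.0.0: MATCH
  /18 165.111.64.0: no
  /22 200.239.128.0: no
  /27 151.117.24.192: no
  /0 0.0.0.0: MATCH
Selected: next-hop 184.79.189.170 via eth1 (matched /12)


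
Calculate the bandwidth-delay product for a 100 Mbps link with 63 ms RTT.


BDP = bandwidth * RTT
= 100 Mbps * 63 ms
= 100 * 1e6 * 63 / 1000 bits
= 6300000 bits
= 787500 bytes
= 769.043 KB
BDP = 6300000 bits (787500 bytes)


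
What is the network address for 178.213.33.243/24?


IP:   10110010.11010101.00100001.11110011
Mask: 11111111.11111111.11111111.00000000
AND operation:
Net:  10110010.11010101.00100001.00000000
Network: 178.213.33.0/24


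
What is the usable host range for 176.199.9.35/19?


Network: 176.199.0.0
Broadcast: 176.199.31.255
First usable = network + 1
Last usable = broadcast - 1
Range: 176.199.0.1 to 176.199.31.254


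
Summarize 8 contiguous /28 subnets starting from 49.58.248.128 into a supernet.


Original prefix: /28
Number of subnets: 8 = 2^3
New prefix = 28 - 3 = 25
Supernet: 49.58.248.128/25


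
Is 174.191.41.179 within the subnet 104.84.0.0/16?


Subnet network: 104.84.0.0
Test IP AND mask: 174.191.0.0
No, 174.191.41.179 is not in 104.84.0.0/16


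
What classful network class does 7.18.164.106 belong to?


First octet: 7
Binary: 00000111
0xxxxxxx -> Class A (1-126)
Class A, default mask 255.0.0.0 (/8)


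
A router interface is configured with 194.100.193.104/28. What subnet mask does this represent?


/28 means 28 network bits, 4 host bits
Binary: 11111111111111111111111111110000
Mask: 255.255.255.240


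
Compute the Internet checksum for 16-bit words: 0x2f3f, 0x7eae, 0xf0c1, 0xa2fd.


Sum all words (with carry folding):
+ 0x2f3f = 0x2f3f
+ 0x7eae = 0xaded
+ 0xf0c1 = 0x9eaf
+ 0xa2fd = 0x41ad
One's complement: ~0x41ad
Checksum = 0xbe52


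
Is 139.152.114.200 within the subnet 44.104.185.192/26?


Subnet network: 44.104.185.192
Test IP AND mask: 139.152.114.192
No, 139.152.114.200 is not in 44.104.185.192/26


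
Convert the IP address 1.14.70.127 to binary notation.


1 = 00000001
14 = 00001110
70 = 01000110
127 = 01111111
Binary: 00000001.00001110.01000110.01111111


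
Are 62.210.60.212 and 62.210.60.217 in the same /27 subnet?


Mask: 255.255.255.224
62.210.60.212 AND mask = 62.210.60.192
62.210.60.217 AND mask = 62.210.60.192
Yes, same subnet (62.210.60.192)


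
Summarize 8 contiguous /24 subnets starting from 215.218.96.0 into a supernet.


Original prefix: /24
Number of subnets: 8 = 2^3
New prefix = 24 - 3 = 21
Supernet: 215.218.96.0/21


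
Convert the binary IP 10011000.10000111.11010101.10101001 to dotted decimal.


10011000 = 152
10000111 = 135
11010101 = 213
10101001 = 169
IP: 152.135.213.169


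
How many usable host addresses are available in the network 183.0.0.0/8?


Host bits = 32 - 8 = 24
Total addresses = 2^24 = 16777216
Usable = total - 2 (network and broadcast)
Usable hosts: 16777214


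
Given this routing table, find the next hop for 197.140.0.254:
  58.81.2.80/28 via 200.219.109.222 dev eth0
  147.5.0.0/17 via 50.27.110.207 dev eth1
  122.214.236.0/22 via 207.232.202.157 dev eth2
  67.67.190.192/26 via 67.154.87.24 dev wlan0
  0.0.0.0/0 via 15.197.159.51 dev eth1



Longest prefix match for 197.140.0.254:
  /28 58.81.2.80: no
  /17 147.5.0.0: no
  /22 122.214.236.0: no
  /26 67.67.190.192: no
  /0 0.0.0.0: MATCH
Selected: next-hop 15.197.159.51 via eth1 (matched /0)


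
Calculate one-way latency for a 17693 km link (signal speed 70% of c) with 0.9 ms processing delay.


Speed = 0.7 * 3e5 km/s = 210000 km/s
Propagation delay = 17693 / 210000 = 0.0843 s = 84.2524 ms
Processing delay = 0.9 ms
Total one-way latency = 85.1524 ms


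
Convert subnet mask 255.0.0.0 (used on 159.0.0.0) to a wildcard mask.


Subnet mask: 255.0.0.0
Wildcard = 255.255.255.255 - subnet mask
255 - 255 = 0
255 - 0 = 255
255 - 0 = 255
255 - 0 = 255
Wildcard: 0.255.255.255


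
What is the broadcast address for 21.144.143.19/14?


Network: 21.144.0.0/14
Host bits = 18
Set all host bits to 1:
Broadcast: 21.147.255.255


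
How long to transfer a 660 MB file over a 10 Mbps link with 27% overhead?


Effective throughput = 10 * (1 - 27/100) = 7.3 Mbps
File size in Mb = 660 * 8 = 5280 Mb
Time = 5280 / 7.3
Time = 723.2877 seconds


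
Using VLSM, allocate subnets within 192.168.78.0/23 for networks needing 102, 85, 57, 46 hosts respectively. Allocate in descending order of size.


102 hosts -> /25 (126 usable): 192.168.78.0/25
85 hosts -> /25 (126 usable): 192.168.78.128/25
57 hosts -> /26 (62 usable): 192.168.79.0/26
46 hosts -> /26 (62 usable): 192.168.79.64/26
Allocation: 192.168.78.0/25 (102 hosts, 126 usable); 192.168.78.128/25 (85 hosts, 126 usable); 192.168.79.0/26 (57 hosts, 62 usable); 192.168.79.64/26 (46 hosts, 62 usable)


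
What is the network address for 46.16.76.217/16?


IP:   00101110.00010000.01001100.11011001
Mask: 11111111.11111111.00000000.00000000
AND operation:
Net:  00101110.00010000.00000000.00000000
Network: 46.16.0.0/16


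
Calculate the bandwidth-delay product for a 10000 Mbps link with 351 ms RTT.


BDP = bandwidth * RTT
= 10000 Mbps * 351 ms
= 10000 * 1e6 * 351 / 1000 bits
= 3510000000 bits
= 438750000 bytes
= 428466.7969 KB
BDP = 3510000000 bits (438750000 bytes)


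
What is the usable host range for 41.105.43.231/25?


Network: 41.105.43.128
Broadcast: 41.105.43.255
First usable = network + 1
Last usable = broadcast - 1
Range: 41.105.43.129 to 41.105.43.254


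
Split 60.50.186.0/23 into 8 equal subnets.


New prefix = 23 + 3 = 26
Each subnet has 64 addresses
  60.50.186.0/26
  60.50.186.64/26
  60.50.186.128/26
  60.50.186.192/26
  60.50.187.0/26
  60.50.187.64/26
  60.50.187.128/26
  60.50.187.192/26
Subnets: 60.50.186.0/26, 60.50.186.64/26, 60.50.186.128/26, 60.50.186.192/26, 60.50.187.0/26, 60.50.187.64/26, 60.50.187.128/26, 60.50.187.192/26


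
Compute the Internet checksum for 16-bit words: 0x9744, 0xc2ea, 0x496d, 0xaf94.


Sum all words (with carry folding):
+ 0x9744 = 0x9744
+ 0xc2ea = 0x5a2f
+ 0x496d = 0xa39c
+ 0xaf94 = 0x5331
One's complement: ~0x5331
Checksum = 0xacce


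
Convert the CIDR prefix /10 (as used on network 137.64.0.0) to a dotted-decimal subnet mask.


/10 means 10 network bits, 22 host bits
Binary: 11111111110000000000000000000000
Mask: 255.192.0.0


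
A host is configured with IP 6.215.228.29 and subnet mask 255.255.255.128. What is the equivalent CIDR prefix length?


Binary: 11111111.11111111.11111111.10000000
Count leading 1s
Prefix: /25


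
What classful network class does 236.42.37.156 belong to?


First octet: 236
Binary: 11101100
1110xxxx -> Class D (224-239)
Class D (multicast), default mask N/A


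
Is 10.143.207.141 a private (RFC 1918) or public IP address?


RFC 1918 private ranges:
  10.0.0.0/8 (10.0.0.0 - 10.255.255.255)
  172.16.0.0/12 (172.16.0.0 - 172.31.255.255)
  192.168.0.0/16 (192.168.0.0 - 192.168.255.255)
Private (in 10.0.0.0/8)
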